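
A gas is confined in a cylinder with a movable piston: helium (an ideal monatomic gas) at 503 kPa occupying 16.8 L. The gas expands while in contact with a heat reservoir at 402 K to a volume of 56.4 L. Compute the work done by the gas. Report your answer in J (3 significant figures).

W ≈ 10200 J

Isothermal: W = nRT ln(V₂/V₁) = P₁V₁ ln(V₂/V₁).
P₁V₁ = (503 kPa)(16.8 L) = 8450 J.
W = 8450 × ln(56.4/16.8) = 8450 × 1.211
W_by_gas = 10234 J.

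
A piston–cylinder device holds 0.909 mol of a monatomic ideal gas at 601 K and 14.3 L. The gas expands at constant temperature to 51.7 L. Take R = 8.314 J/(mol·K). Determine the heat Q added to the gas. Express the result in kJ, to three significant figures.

Q ≈ 5.84 kJ

Isothermal ⇒ ΔU = 0, so Q = W = nRT ln(V₂/V₁).
Q = (0.909)(8.314)(601) ln(51.7/14.3) = 4542 × 1.285 = 5837 J.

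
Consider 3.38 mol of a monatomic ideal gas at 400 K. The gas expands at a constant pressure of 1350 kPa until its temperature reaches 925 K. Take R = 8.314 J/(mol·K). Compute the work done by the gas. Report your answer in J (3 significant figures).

Isobaric: W = P ΔV = nR ΔT.
W = (3.38)(8.314)(925 − 400) = 14753 J.

W ≈ 14800 J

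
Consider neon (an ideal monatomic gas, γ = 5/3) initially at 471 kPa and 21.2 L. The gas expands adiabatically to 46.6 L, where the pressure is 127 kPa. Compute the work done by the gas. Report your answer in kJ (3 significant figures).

Adiabatic: W = (P₁V₁ − P₂V₂)/(γ − 1) with γ = 5/3.
P₁V₁ = 9985 J, P₂V₂ = 5918 J.
W = (9985 − 5918) / 0.6667 = 6100 J.

W ≈ 6.10 kJ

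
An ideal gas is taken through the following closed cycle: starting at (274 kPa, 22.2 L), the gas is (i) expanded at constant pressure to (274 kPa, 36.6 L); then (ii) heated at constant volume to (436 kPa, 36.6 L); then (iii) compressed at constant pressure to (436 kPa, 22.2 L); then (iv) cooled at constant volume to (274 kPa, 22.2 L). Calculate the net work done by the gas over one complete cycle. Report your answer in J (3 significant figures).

Constant-volume legs do no work.
W(i) = (274)(36.6 − 22.2) = 3946 J; W(iii) = (436)(22.2 − 36.6) = -6278 J.
W_net = 3946 − 6278 = -2333 J (the counter-clockwise enclosed area).

W_net ≈ -2330 J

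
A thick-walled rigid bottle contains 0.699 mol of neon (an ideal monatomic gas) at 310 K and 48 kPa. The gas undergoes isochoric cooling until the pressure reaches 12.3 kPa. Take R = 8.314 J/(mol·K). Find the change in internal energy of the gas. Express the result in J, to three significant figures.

Constant volume ⇒ W = 0, so Q = ΔU = nCᵥΔT with Cᵥ = 3R/2 = 12.47 J/(mol·K).
At constant V, T₂/T₁ = P₂/P₁ ⇒ ΔT = T₁(P₂/P₁ − 1) = 310·(12.3/48 − 1) = -230.6 K.
ΔU = (0.699)(12.47)(-230.6) = -2010 J.

ΔU ≈ -2010 J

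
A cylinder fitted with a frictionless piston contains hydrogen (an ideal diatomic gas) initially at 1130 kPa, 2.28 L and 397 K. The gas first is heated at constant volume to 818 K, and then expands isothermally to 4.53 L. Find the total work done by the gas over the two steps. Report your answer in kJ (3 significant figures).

W_total ≈ 3.64 kJ

Step 1 (isochoric): W = 0 (constant volume).
After step 1: P = 2328 kPa (V unchanged).
Step 2 (isothermal): W = P₁V₁ ln(V₂/V₁) = (5309) ln(4.53/2.28) = 3645 J.
W_total = 0 + 3645 = 3645 J.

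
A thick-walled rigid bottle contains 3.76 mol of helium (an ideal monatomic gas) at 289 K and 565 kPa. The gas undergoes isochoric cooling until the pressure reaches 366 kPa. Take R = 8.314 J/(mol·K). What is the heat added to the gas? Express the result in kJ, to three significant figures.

Constant volume ⇒ W = 0, so Q = ΔU = nCᵥΔT with Cᵥ = 3R/2 = 12.47 J/(mol·K).
At constant V, T₂/T₁ = P₂/P₁ ⇒ ΔT = T₁(P₂/P₁ − 1) = 289·(366/565 − 1) = -101.8 K.
ΔU = (3.76)(12.47)(-101.8) = -4773 J.

Q ≈ -4.77 kJ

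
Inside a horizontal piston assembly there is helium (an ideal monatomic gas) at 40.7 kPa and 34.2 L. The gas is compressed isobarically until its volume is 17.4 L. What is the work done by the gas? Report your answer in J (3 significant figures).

W ≈ -684 J

Isobaric: W = P ΔV.
W = (40.7 kPa)(17.4 − 34.2 L) = (40.7)(-16.8) = -683.8 J.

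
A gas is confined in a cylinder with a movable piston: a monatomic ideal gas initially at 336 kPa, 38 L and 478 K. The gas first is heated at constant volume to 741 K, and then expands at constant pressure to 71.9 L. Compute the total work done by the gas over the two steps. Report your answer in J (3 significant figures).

Step 1 (isochoric): W = 0 (constant volume).
After step 1: P = 520.9 kPa (V unchanged).
Step 2 (isobaric): W = PΔV = (520.9 kPa)(71.9 − 38 L) = 17658 J.
W_total = 0 + 17658 = 17658 J.

W_total ≈ 17700 J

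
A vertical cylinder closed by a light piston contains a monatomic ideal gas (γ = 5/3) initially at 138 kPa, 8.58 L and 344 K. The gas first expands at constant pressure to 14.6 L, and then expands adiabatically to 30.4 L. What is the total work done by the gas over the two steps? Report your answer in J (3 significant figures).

Step 1 (isobaric): W = PΔV = (138 kPa)(14.6 − 8.58 L) = 830.8 J.
After step 1: P = 138 kPa, V = 14.6 L, T = 585.4 K.
Step 2 (adiabatic): W = (P₁V₁ − P₂V₂)/(γ−1) = (2015 − 1236)/0.667 = 1169 J.
W_total = 830.8 + 1169 = 2000 J.

W_total ≈ 2000 J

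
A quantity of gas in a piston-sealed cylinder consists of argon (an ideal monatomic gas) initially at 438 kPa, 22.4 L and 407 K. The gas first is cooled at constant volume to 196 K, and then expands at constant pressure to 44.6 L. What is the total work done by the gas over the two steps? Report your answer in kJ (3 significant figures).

Step 1 (isochoric): W = 0 (constant volume).
After step 1: P = 210.9 kPa (V unchanged).
Step 2 (isobaric): W = PΔV = (210.9 kPa)(44.6 − 22.4 L) = 4683 J.
W_total = 0 + 4683 = 4683 J.

W_total ≈ 4.68 kJ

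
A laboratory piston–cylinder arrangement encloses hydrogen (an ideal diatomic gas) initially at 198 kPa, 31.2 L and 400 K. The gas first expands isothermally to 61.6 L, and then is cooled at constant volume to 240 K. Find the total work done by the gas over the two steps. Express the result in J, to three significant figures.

W_total ≈ 4200 J

Step 1 (isothermal): W = P₁V₁ ln(V₂/V₁) = (6178) ln(61.6/31.2) = 4202 J.
Step 2 (isochoric): W = 0 (constant volume).
W_total = 4202 + 0 = 4202 J.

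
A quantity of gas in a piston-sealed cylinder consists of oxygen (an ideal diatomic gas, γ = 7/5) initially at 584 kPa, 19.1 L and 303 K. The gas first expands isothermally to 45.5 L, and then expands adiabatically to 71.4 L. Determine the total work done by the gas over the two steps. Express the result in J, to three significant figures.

Step 1 (isothermal): W = P₁V₁ ln(V₂/V₁) = (11154) ln(45.5/19.1) = 9682 J.
After step 1: P = 245.2 kPa, V = 45.5 L, T = 303 K.
Step 2 (adiabatic): W = (P₁V₁ − P₂V₂)/(γ−1) = (11154 − 9315)/0.4 = 4599 J.
W_total = 9682 + 4599 = 14281 J.

W_total ≈ 14300 J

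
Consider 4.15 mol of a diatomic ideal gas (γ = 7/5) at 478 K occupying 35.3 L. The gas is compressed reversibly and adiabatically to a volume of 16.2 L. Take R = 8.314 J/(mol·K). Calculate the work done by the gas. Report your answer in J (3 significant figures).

Adiabatic: TV^(γ−1) = const with γ = 7/5.
T₂ = T₁ (V₁/V₂)^(γ−1) = 478 × (35.3/16.2)^0.4 = 478 × 1.366 = 652.7 K.
W_by = nCᵥ(T₁ − T₂) = (4.15)(20.79)(478 − 652.7) = -15072 J.

W ≈ -15100 J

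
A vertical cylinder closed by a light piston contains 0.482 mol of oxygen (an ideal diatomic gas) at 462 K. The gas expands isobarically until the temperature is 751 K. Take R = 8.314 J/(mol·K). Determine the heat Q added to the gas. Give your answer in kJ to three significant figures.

Q ≈ 4.05 kJ

Isobaric: W = nRΔT = (0.482)(8.314)(289) = 1158 J.
ΔU = nCᵥΔT with Cᵥ = 5R/2: ΔU = (0.482)(20.79)(289) = 2895 J.
Q = ΔU + W = 2895 + 1158 = 4053 J.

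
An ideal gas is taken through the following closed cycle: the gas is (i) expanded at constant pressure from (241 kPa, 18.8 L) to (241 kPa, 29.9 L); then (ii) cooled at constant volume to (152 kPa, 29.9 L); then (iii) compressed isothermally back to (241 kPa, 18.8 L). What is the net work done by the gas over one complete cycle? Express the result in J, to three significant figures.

W_net ≈ 566 J

Leg (i): W = PΔV = (241)(29.9 − 18.8) = 2675 J.
Leg (ii): W = 0.
Leg (iii): W = PᵢVᵢ ln(V_f/Vᵢ) = (4545) ln(18.8/29.9) = -2109 J.
W_net = 2675 − 2109 = 566.3 J.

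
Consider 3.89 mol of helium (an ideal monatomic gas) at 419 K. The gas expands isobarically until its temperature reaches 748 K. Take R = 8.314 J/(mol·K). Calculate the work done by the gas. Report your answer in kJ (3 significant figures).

W ≈ 10.6 kJ

Isobaric: W = P ΔV = nR ΔT.
W = (3.89)(8.314)(748 − 419) = 10640 J.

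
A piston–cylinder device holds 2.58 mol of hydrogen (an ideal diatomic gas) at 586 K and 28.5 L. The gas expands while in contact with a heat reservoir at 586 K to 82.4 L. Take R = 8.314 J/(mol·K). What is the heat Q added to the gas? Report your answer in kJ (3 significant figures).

Isothermal ⇒ ΔU = 0, so Q = W = nRT ln(V₂/V₁).
Q = (2.58)(8.314)(586) ln(82.4/28.5) = 12570 × 1.062 = 13345 J.

Q ≈ 13.3 kJ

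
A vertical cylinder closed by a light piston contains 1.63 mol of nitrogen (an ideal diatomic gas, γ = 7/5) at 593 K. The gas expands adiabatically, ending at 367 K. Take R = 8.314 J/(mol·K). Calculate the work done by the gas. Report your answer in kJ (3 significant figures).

Adiabatic ⇒ Q = 0, so W_by = −ΔU = nCᵥ(T₁ − T₂).
Cᵥ = 5R/2 = 20.79 J/(mol·K).
W = (1.63)(20.79)(593 − 367) = 7657 J.

W ≈ 7.66 kJ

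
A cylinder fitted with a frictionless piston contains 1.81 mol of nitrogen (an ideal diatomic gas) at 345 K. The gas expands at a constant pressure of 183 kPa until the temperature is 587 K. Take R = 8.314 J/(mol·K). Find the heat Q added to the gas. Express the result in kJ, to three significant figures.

Q ≈ 12.7 kJ

Isobaric: W = nRΔT = (1.81)(8.314)(242) = 3642 J.
ΔU = nCᵥΔT with Cᵥ = 5R/2: ΔU = (1.81)(20.79)(242) = 9104 J.
Q = ΔU + W = 9104 + 3642 = 12746 J.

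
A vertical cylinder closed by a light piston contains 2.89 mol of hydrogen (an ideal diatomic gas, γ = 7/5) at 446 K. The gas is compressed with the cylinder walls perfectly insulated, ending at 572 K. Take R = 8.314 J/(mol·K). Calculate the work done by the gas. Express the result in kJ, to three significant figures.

W ≈ -7.57 kJ

Adiabatic ⇒ Q = 0, so W_by = −ΔU = nCᵥ(T₁ − T₂).
Cᵥ = 5R/2 = 20.79 J/(mol·K).
W = (2.89)(20.79)(446 − 572) = -7569 J.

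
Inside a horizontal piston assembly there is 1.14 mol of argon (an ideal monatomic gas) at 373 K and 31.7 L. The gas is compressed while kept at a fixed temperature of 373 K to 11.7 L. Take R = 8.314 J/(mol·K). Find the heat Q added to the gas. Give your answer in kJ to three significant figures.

Q ≈ -3.52 kJ

Isothermal ⇒ ΔU = 0, so Q = W = nRT ln(V₂/V₁).
Q = (1.14)(8.314)(373) ln(11.7/31.7) = 3535 × -0.9967 = -3524 J.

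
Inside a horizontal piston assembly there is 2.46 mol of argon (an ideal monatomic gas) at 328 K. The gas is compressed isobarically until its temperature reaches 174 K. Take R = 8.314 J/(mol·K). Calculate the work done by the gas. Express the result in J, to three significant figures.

Isobaric: W = P ΔV = nR ΔT.
W = (2.46)(8.314)(174 − 328) = -3150 J.

W ≈ -3150 J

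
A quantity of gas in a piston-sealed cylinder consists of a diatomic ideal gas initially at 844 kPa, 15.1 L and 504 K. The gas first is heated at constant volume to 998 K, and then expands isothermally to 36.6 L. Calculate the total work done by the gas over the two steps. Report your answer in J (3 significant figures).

Step 1 (isochoric): W = 0 (constant volume).
After step 1: P = 1671 kPa (V unchanged).
Step 2 (isothermal): W = P₁V₁ ln(V₂/V₁) = (25236) ln(36.6/15.1) = 22343 J.
W_total = 0 + 22343 = 22343 J.

W_total ≈ 22300 J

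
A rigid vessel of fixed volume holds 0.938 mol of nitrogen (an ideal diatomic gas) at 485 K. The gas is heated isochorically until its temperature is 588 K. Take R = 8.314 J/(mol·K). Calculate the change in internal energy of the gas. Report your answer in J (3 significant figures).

Constant volume ⇒ W = 0, so Q = ΔU = nCᵥΔT with Cᵥ = 5R/2 = 20.79 J/(mol·K).
ΔU = (0.938)(20.79)(588 − 485) = 2008 J.

ΔU ≈ 2010 J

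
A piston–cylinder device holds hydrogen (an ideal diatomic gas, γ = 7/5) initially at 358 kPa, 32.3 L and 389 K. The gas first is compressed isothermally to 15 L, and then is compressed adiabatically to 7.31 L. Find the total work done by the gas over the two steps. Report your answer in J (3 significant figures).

W_total ≈ -18500 J

Step 1 (isothermal): W = P₁V₁ ln(V₂/V₁) = (11563) ln(15/32.3) = -8869 J.
After step 1: P = 770.9 kPa, V = 15 L, T = 389 K.
Step 2 (adiabatic): W = (P₁V₁ − P₂V₂)/(γ−1) = (11563 − 15415)/0.4 = -9630 J.
W_total = -8869 − 9630 = -18499 J.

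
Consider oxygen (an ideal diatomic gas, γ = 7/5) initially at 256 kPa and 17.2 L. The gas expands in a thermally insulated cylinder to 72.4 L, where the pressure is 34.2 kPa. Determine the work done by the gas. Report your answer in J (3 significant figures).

W ≈ 4820 J

Adiabatic: W = (P₁V₁ − P₂V₂)/(γ − 1) with γ = 7/5.
P₁V₁ = 4403 J, P₂V₂ = 2476 J.
W = (4403 − 2476) / 0.4 = 4818 J.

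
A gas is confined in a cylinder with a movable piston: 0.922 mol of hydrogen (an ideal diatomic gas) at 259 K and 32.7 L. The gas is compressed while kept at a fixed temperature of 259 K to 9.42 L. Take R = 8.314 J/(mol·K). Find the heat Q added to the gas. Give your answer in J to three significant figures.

Q ≈ -2470 J

Isothermal ⇒ ΔU = 0, so Q = W = nRT ln(V₂/V₁).
Q = (0.922)(8.314)(259) ln(9.42/32.7) = 1985 × -1.245 = -2471 J.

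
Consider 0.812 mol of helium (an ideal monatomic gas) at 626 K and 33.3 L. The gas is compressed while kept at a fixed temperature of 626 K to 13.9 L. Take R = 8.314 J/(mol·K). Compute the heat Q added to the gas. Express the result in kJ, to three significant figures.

Isothermal ⇒ ΔU = 0, so Q = W = nRT ln(V₂/V₁).
Q = (0.812)(8.314)(626) ln(13.9/33.3) = 4226 × -0.8737 = -3692 J.

Q ≈ -3.69 kJ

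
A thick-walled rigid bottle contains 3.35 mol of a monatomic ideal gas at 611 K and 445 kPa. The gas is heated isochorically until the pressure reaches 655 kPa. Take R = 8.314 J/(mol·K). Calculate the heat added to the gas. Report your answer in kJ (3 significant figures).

Q ≈ 12.0 kJ

Constant volume ⇒ W = 0, so Q = ΔU = nCᵥΔT with Cᵥ = 3R/2 = 12.47 J/(mol·K).
At constant V, T₂/T₁ = P₂/P₁ ⇒ ΔT = T₁(P₂/P₁ − 1) = 611·(655/445 − 1) = 288.3 K.
ΔU = (3.35)(12.47)(288.3) = 12046 J.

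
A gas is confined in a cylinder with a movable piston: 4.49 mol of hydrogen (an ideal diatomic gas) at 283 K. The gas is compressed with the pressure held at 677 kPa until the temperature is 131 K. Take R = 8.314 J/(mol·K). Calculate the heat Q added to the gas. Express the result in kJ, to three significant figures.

Q ≈ -19.9 kJ

Isobaric: W = nRΔT = (4.49)(8.314)(-152) = -5674 J.
ΔU = nCᵥΔT with Cᵥ = 5R/2: ΔU = (4.49)(20.79)(-152) = -14185 J.
Q = ΔU + W = -14185 − 5674 = -19859 J.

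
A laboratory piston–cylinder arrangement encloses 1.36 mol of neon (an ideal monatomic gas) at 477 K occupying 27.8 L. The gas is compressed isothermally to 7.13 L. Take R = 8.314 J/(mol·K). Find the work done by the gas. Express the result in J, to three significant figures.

Isothermal: W = nRT ln(V₂/V₁).
W = (1.36)(8.314)(477) × ln(7.13/27.8)
  = 5393 × -1.361
W_by_gas = -7339 J.

W ≈ -7340 J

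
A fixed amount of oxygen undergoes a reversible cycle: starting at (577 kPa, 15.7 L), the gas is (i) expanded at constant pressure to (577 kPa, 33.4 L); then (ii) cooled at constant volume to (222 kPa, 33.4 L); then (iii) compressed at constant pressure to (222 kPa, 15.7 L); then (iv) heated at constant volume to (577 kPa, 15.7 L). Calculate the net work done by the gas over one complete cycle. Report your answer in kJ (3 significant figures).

Constant-volume legs do no work.
W(i) = (577)(33.4 − 15.7) = 10213 J; W(iii) = (222)(15.7 − 33.4) = -3929 J.
W_net = 10213 − 3929 = 6284 J (the clockwise enclosed area).

W_net ≈ 6.28 kJ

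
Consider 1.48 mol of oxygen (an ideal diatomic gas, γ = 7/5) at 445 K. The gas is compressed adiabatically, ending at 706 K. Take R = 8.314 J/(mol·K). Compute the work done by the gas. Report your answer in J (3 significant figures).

W ≈ -8030 J

Adiabatic ⇒ Q = 0, so W_by = −ΔU = nCᵥ(T₁ − T₂).
Cᵥ = 5R/2 = 20.79 J/(mol·K).
W = (1.48)(20.79)(445 − 706) = -8029 J.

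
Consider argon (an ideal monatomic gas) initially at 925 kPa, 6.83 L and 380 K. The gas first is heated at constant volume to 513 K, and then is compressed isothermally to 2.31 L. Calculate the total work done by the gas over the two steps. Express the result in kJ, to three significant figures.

Step 1 (isochoric): W = 0 (constant volume).
After step 1: P = 1249 kPa (V unchanged).
Step 2 (isothermal): W = P₁V₁ ln(V₂/V₁) = (8529) ln(2.31/6.83) = -9246 J.
W_total = 0 − 9246 = -9246 J.

W_total ≈ -9.25 kJ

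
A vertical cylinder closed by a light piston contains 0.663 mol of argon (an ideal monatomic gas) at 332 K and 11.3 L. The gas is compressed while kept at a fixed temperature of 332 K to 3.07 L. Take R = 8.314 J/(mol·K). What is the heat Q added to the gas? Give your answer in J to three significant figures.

Q ≈ -2380 J

Isothermal ⇒ ΔU = 0, so Q = W = nRT ln(V₂/V₁).
Q = (0.663)(8.314)(332) ln(3.07/11.3) = 1830 × -1.303 = -2385 J.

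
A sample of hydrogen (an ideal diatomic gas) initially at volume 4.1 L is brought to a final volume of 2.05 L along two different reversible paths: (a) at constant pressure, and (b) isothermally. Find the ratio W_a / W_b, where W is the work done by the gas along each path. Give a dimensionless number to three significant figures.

Path (a) isobaric: W = P₁(V₂ − V₁) → W_a/(P₁V₁) = -0.5.
Path (b) isothermal: W = P₁V₁ ln(V₂/V₁) → W_b/(P₁V₁) = -0.6931.
W_a / W_b = -0.5 / -0.6931 = 0.7213.

W_a / W_b ≈ 0.721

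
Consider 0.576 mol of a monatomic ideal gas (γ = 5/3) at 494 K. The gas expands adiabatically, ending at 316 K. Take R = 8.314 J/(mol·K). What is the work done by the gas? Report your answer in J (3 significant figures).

Adiabatic ⇒ Q = 0, so W_by = −ΔU = nCᵥ(T₁ − T₂).
Cᵥ = 3R/2 = 12.47 J/(mol·K).
W = (0.576)(12.47)(494 − 316) = 1279 J.

W ≈ 1280 J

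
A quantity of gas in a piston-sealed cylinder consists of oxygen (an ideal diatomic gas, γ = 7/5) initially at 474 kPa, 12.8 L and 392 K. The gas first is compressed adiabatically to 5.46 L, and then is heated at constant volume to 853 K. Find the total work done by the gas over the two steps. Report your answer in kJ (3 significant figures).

W_total ≈ -6.16 kJ

Step 1 (adiabatic): W = (P₁V₁ − P₂V₂)/(γ−1) = (6067 − 8531)/0.4 = -6159 J.
Step 2 (isochoric): W = 0 (constant volume).
W_total = -6159 + 0 = -6159 J.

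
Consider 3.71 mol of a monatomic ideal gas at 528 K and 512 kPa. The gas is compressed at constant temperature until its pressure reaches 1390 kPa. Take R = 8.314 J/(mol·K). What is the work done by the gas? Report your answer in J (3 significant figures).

W ≈ -16300 J

Isothermal process: W = nRT ln(V₂/V₁) = nRT ln(P₁/P₂).
W = (3.71)(8.314)(528) × ln(512/1390)
  = 16286 × ln(0.3683) = 16286 × -0.9987
W_by_gas = -16266 J.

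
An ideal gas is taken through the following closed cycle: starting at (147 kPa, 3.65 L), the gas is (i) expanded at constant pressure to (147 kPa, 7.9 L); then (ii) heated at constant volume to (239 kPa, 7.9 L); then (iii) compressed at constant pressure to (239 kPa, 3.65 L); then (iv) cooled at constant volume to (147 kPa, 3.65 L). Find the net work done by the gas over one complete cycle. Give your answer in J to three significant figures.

Constant-volume legs do no work.
W(i) = (147)(7.9 − 3.65) = 624.8 J; W(iii) = (239)(3.65 − 7.9) = -1016 J.
W_net = 624.8 − 1016 = -391 J (the counter-clockwise enclosed area).

W_net ≈ -391 J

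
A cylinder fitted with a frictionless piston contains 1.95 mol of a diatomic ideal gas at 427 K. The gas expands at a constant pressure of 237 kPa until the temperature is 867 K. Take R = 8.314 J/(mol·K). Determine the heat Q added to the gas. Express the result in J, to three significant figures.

Isobaric: W = nRΔT = (1.95)(8.314)(440) = 7133 J.
ΔU = nCᵥΔT with Cᵥ = 5R/2: ΔU = (1.95)(20.79)(440) = 17834 J.
Q = ΔU + W = 17834 + 7133 = 24967 J.

Q ≈ 25000 J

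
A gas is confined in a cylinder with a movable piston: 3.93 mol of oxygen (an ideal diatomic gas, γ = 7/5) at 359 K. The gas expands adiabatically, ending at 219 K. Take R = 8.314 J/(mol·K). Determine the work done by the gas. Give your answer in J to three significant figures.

Adiabatic ⇒ Q = 0, so W_by = −ΔU = nCᵥ(T₁ − T₂).
Cᵥ = 5R/2 = 20.79 J/(mol·K).
W = (3.93)(20.79)(359 − 219) = 11436 J.

W ≈ 11400 J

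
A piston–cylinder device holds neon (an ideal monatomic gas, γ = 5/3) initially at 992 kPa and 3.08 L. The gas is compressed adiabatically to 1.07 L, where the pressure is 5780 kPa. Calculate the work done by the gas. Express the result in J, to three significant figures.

W ≈ -4690 J

Adiabatic: W = (P₁V₁ − P₂V₂)/(γ − 1) with γ = 5/3.
P₁V₁ = 3055 J, P₂V₂ = 6185 J.
W = (3055 − 6185) / 0.6667 = -4694 J.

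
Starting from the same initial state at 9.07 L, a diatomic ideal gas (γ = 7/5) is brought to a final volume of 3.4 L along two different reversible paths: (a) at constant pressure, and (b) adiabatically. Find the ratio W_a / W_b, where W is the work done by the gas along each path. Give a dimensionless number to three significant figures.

Path (a) isobaric: W = P₁(V₂ − V₁) → W_a/(P₁V₁) = -0.6251.
Path (b) adiabatic: W = P₁V₁(1 − (V₁/V₂)^(γ−1))/(γ−1) → W_b/(P₁V₁) = -1.202.
W_a / W_b = -0.6251 / -1.202 = 0.5202.

W_a / W_b ≈ 0.520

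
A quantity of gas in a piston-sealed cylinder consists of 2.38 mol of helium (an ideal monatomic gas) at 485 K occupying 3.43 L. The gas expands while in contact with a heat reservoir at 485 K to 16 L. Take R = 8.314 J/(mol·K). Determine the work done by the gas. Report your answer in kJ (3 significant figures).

W ≈ 14.8 kJ

Isothermal: W = nRT ln(V₂/V₁).
W = (2.38)(8.314)(485) × ln(16/3.43)
  = 9597 × 1.54
W_by_gas = 14779 J.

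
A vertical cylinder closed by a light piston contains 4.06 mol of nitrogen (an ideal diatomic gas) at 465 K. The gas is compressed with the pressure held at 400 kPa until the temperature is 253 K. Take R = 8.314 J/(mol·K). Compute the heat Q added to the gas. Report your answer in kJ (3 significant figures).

Q ≈ -25.0 kJ

Isobaric: W = nRΔT = (4.06)(8.314)(-212) = -7156 J.
ΔU = nCᵥΔT with Cᵥ = 5R/2: ΔU = (4.06)(20.79)(-212) = -17890 J.
Q = ΔU + W = -17890 − 7156 = -25046 J.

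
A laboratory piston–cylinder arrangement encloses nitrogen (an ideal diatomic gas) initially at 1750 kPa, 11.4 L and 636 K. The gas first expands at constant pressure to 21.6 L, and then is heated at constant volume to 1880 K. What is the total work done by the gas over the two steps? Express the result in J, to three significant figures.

Step 1 (isobaric): W = PΔV = (1750 kPa)(21.6 − 11.4 L) = 17850 J.
Step 2 (isochoric): W = 0 (constant volume).
W_total = 17850 + 0 = 17850 J.

W_total ≈ 17900 J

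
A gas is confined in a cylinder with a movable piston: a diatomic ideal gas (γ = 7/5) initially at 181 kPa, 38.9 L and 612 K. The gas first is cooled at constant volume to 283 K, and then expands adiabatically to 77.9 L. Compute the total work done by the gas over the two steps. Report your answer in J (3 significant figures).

W_total ≈ 1970 J

Step 1 (isochoric): W = 0 (constant volume).
After step 1: P = 83.7 kPa (V unchanged).
Step 2 (adiabatic): W = (P₁V₁ − P₂V₂)/(γ−1) = (3256 − 2466)/0.4 = 1974 J.
W_total = 0 + 1974 = 1974 J.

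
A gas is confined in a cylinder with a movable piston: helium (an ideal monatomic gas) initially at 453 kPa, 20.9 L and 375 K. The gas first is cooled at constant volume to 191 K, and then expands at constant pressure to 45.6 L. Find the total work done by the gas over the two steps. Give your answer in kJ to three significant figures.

Step 1 (isochoric): W = 0 (constant volume).
After step 1: P = 230.7 kPa (V unchanged).
Step 2 (isobaric): W = PΔV = (230.7 kPa)(45.6 − 20.9 L) = 5699 J.
W_total = 0 + 5699 = 5699 J.

W_total ≈ 5.70 kJ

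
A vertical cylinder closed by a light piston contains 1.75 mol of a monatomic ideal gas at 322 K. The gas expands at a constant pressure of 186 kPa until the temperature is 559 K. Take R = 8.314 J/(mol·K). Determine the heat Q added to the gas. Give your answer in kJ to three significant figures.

Q ≈ 8.62 kJ

Isobaric: W = nRΔT = (1.75)(8.314)(237) = 3448 J.
ΔU = nCᵥΔT with Cᵥ = 3R/2: ΔU = (1.75)(12.47)(237) = 5172 J.
Q = ΔU + W = 5172 + 3448 = 8621 J.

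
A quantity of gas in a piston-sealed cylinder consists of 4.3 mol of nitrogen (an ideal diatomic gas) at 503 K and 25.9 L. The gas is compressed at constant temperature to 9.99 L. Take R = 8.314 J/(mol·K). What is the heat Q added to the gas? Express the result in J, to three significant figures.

Q ≈ -17100 J

Isothermal ⇒ ΔU = 0, so Q = W = nRT ln(V₂/V₁).
Q = (4.3)(8.314)(503) ln(9.99/25.9) = 17982 × -0.9527 = -17131 J.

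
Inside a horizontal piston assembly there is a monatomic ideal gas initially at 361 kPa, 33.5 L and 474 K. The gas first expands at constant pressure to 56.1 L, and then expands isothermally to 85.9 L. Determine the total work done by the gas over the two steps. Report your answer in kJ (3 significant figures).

Step 1 (isobaric): W = PΔV = (361 kPa)(56.1 − 33.5 L) = 8159 J.
After step 1: P = 361 kPa, V = 56.1 L, T = 793.8 K.
Step 2 (isothermal): W = P₁V₁ ln(V₂/V₁) = (20252) ln(85.9/56.1) = 8628 J.
W_total = 8159 + 8628 = 16787 J.

W_total ≈ 16.8 kJ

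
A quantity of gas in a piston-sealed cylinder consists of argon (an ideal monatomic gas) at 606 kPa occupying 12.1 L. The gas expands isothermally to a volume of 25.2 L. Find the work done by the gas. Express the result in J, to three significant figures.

Isothermal: W = nRT ln(V₂/V₁) = P₁V₁ ln(V₂/V₁).
P₁V₁ = (606 kPa)(12.1 L) = 7333 J.
W = 7333 × ln(25.2/12.1) = 7333 × 0.7336
W_by_gas = 5379 J.

W ≈ 5380 J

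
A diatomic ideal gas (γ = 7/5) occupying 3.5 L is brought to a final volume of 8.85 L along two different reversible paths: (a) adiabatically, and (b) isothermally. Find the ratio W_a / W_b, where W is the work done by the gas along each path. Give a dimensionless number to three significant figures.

W_a / W_b ≈ 0.835

Path (a) adiabatic: W = P₁V₁(1 − (V₁/V₂)^(γ−1))/(γ−1) → W_a/(P₁V₁) = 0.775.
Path (b) isothermal: W = P₁V₁ ln(V₂/V₁) → W_b/(P₁V₁) = 0.9277.
W_a / W_b = 0.775 / 0.9277 = 0.8354.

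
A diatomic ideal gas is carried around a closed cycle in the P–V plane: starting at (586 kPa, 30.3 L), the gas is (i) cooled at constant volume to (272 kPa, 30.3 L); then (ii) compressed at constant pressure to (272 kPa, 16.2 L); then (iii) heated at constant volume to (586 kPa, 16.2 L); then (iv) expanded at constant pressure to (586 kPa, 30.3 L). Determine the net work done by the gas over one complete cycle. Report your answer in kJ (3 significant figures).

Constant-volume legs do no work.
W(ii) = (272)(16.2 − 30.3) = -3835 J; W(iv) = (586)(30.3 − 16.2) = 8263 J.
W_net = -3835 + 8263 = 4427 J (the clockwise enclosed area).

W_net ≈ 4.43 kJ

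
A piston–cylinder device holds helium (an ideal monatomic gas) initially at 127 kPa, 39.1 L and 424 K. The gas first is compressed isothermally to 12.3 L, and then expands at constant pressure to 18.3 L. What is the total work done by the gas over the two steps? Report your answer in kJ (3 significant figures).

Step 1 (isothermal): W = P₁V₁ ln(V₂/V₁) = (4966) ln(12.3/39.1) = -5743 J.
After step 1: P = 403.7 kPa, V = 12.3 L, T = 424 K.
Step 2 (isobaric): W = PΔV = (403.7 kPa)(18.3 − 12.3 L) = 2422 J.
W_total = -5743 + 2422 = -3321 J.

W_total ≈ -3.32 kJ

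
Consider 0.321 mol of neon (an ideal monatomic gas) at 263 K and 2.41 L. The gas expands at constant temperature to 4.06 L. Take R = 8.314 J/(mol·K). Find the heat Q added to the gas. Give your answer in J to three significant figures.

Q ≈ 366 J

Isothermal ⇒ ΔU = 0, so Q = W = nRT ln(V₂/V₁).
Q = (0.321)(8.314)(263) ln(4.06/2.41) = 701.9 × 0.5216 = 366.1 J.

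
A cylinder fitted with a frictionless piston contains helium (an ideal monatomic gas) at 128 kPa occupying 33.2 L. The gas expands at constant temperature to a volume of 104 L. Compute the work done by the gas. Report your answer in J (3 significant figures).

W ≈ 4850 J

Isothermal: W = nRT ln(V₂/V₁) = P₁V₁ ln(V₂/V₁).
P₁V₁ = (128 kPa)(33.2 L) = 4250 J.
W = 4250 × ln(104/33.2) = 4250 × 1.142
W_by_gas = 4852 J.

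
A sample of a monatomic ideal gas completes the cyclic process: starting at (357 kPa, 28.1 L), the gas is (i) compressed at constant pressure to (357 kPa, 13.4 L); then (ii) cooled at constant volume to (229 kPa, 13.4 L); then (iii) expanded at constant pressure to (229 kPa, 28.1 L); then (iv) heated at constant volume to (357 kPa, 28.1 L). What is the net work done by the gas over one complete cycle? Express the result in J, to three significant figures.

Constant-volume legs do no work.
W(i) = (357)(13.4 − 28.1) = -5248 J; W(iii) = (229)(28.1 − 13.4) = 3366 J.
W_net = -5248 + 3366 = -1882 J (the counter-clockwise enclosed area).

W_net ≈ -1880 J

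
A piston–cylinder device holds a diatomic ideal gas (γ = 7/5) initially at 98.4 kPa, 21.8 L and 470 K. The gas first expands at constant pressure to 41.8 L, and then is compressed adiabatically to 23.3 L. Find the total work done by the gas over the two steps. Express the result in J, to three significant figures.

W_total ≈ -740 J

Step 1 (isobaric): W = PΔV = (98.4 kPa)(41.8 − 21.8 L) = 1968 J.
After step 1: P = 98.4 kPa, V = 41.8 L, T = 901.2 K.
Step 2 (adiabatic): W = (P₁V₁ − P₂V₂)/(γ−1) = (4113 − 5196)/0.4 = -2708 J.
W_total = 1968 − 2708 = -740.1 J.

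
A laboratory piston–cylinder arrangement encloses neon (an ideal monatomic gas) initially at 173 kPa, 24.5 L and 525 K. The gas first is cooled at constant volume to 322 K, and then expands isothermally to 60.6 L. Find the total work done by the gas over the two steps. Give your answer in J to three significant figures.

Step 1 (isochoric): W = 0 (constant volume).
After step 1: P = 106.1 kPa (V unchanged).
Step 2 (isothermal): W = P₁V₁ ln(V₂/V₁) = (2600) ln(60.6/24.5) = 2354 J.
W_total = 0 + 2354 = 2354 J.

W_total ≈ 2350 J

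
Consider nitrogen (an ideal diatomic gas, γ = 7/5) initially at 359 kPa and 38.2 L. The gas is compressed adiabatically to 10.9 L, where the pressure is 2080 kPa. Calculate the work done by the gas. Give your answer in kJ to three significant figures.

Adiabatic: W = (P₁V₁ − P₂V₂)/(γ − 1) with γ = 7/5.
P₁V₁ = 13714 J, P₂V₂ = 22672 J.
W = (13714 − 22672) / 0.4 = -22396 J.

W ≈ -22.4 kJ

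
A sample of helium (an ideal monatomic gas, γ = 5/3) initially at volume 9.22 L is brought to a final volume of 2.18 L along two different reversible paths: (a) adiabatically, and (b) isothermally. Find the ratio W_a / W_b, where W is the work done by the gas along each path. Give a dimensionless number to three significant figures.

Path (a) adiabatic: W = P₁V₁(1 − (V₁/V₂)^(γ−1))/(γ−1) → W_a/(P₁V₁) = -2.423.
Path (b) isothermal: W = P₁V₁ ln(V₂/V₁) → W_b/(P₁V₁) = -1.442.
W_a / W_b = -2.423 / -1.442 = 1.68.

W_a / W_b ≈ 1.68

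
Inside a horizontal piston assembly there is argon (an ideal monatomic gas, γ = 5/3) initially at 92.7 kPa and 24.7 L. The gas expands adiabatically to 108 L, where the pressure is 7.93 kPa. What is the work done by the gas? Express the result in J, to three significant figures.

W ≈ 2150 J

Adiabatic: W = (P₁V₁ − P₂V₂)/(γ − 1) with γ = 5/3.
P₁V₁ = 2290 J, P₂V₂ = 856.4 J.
W = (2290 − 856.4) / 0.6667 = 2150 J.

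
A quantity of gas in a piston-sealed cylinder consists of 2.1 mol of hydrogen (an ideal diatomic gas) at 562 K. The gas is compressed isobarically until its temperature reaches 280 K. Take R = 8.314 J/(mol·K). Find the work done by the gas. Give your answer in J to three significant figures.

W ≈ -4920 J

Isobaric: W = P ΔV = nR ΔT.
W = (2.1)(8.314)(280 − 562) = -4924 J.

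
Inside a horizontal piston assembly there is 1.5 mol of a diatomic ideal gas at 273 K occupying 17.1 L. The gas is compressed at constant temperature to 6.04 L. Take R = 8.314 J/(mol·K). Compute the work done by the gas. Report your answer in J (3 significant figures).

W ≈ -3540 J

Isothermal: W = nRT ln(V₂/V₁).
W = (1.5)(8.314)(273) × ln(6.04/17.1)
  = 3405 × -1.041
W_by_gas = -3543 J.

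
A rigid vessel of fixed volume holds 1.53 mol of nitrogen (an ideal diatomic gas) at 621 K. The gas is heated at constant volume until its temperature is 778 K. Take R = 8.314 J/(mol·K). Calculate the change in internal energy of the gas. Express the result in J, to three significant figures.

Constant volume ⇒ W = 0, so Q = ΔU = nCᵥΔT with Cᵥ = 5R/2 = 20.79 J/(mol·K).
ΔU = (1.53)(20.79)(778 − 621) = 4993 J.

ΔU ≈ 4990 J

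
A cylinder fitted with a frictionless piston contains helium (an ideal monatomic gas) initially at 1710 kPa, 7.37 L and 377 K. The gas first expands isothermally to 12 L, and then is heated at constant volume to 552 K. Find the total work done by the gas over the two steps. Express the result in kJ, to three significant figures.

Step 1 (isothermal): W = P₁V₁ ln(V₂/V₁) = (12603) ln(12/7.37) = 6144 J.
Step 2 (isochoric): W = 0 (constant volume).
W_total = 6144 + 0 = 6144 J.

W_total ≈ 6.14 kJ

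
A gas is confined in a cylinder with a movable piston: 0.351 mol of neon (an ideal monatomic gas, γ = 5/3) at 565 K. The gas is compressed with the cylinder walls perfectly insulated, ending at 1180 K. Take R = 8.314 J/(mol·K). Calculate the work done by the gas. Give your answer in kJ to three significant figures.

W ≈ -2.69 kJ

Adiabatic ⇒ Q = 0, so W_by = −ΔU = nCᵥ(T₁ − T₂).
Cᵥ = 3R/2 = 12.47 J/(mol·K).
W = (0.351)(12.47)(565 − 1180) = -2692 J.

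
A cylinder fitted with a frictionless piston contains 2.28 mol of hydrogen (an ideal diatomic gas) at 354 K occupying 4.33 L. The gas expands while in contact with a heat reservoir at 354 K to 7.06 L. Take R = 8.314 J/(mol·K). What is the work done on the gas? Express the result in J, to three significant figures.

W ≈ -3280 J

Isothermal: W = nRT ln(V₂/V₁).
W = (2.28)(8.314)(354) × ln(7.06/4.33)
  = 6710 × 0.4889
W_by_gas = 3281 J; work on gas = −W_by = -3281 J.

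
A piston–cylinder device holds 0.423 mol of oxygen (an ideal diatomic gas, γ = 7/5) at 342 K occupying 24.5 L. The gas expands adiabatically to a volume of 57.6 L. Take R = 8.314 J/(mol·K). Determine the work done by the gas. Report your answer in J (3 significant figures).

Adiabatic: TV^(γ−1) = const with γ = 7/5.
T₂ = T₁ (V₁/V₂)^(γ−1) = 342 × (24.5/57.6)^0.4 = 342 × 0.7104 = 243 K.
W_by = nCᵥ(T₁ − T₂) = (0.423)(20.79)(342 − 243) = 870.8 J.

W ≈ 871 J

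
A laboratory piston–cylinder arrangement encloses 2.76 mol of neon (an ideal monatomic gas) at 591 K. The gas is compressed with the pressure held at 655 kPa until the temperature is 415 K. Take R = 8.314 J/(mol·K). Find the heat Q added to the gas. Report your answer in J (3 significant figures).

Isobaric: W = nRΔT = (2.76)(8.314)(-176) = -4039 J.
ΔU = nCᵥΔT with Cᵥ = 3R/2: ΔU = (2.76)(12.47)(-176) = -6058 J.
Q = ΔU + W = -6058 − 4039 = -10097 J.

Q ≈ -10100 J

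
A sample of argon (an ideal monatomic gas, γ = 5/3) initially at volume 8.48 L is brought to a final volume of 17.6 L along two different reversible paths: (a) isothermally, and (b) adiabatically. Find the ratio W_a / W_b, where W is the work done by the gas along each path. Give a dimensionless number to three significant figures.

Path (a) isothermal: W = P₁V₁ ln(V₂/V₁) → W_a/(P₁V₁) = 0.7302.
Path (b) adiabatic: W = P₁V₁(1 − (V₁/V₂)^(γ−1))/(γ−1) → W_b/(P₁V₁) = 0.5781.
W_a / W_b = 0.7302 / 0.5781 = 1.263.

W_a / W_b ≈ 1.26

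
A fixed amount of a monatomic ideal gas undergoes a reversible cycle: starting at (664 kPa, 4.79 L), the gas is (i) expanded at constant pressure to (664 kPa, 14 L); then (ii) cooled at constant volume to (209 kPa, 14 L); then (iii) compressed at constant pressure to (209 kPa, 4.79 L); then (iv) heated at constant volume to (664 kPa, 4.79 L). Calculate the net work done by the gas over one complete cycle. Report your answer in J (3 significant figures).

Constant-volume legs do no work.
W(i) = (664)(14 − 4.79) = 6115 J; W(iii) = (209)(4.79 − 14) = -1925 J.
W_net = 6115 − 1925 = 4191 J (the clockwise enclosed area).

W_net ≈ 4190 J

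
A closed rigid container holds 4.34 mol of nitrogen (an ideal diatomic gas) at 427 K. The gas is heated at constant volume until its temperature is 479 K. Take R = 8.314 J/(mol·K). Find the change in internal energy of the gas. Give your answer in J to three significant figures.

ΔU ≈ 4690 J

Constant volume ⇒ W = 0, so Q = ΔU = nCᵥΔT with Cᵥ = 5R/2 = 20.79 J/(mol·K).
ΔU = (4.34)(20.79)(479 − 427) = 4691 J.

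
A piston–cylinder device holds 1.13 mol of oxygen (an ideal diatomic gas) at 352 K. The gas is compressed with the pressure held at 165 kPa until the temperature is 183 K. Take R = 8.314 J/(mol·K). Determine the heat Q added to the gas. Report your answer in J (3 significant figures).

Isobaric: W = nRΔT = (1.13)(8.314)(-169) = -1588 J.
ΔU = nCᵥΔT with Cᵥ = 5R/2: ΔU = (1.13)(20.79)(-169) = -3969 J.
Q = ΔU + W = -3969 − 1588 = -5557 J.

Q ≈ -5560 J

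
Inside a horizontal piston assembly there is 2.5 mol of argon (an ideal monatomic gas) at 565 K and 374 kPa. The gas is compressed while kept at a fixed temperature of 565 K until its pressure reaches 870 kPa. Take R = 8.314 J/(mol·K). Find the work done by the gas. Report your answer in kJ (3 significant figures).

Isothermal process: W = nRT ln(V₂/V₁) = nRT ln(P₁/P₂).
W = (2.5)(8.314)(565) × ln(374/870)
  = 11744 × ln(0.4299) = 11744 × -0.8442
W_by_gas = -9914 J.

W ≈ -9.91 kJ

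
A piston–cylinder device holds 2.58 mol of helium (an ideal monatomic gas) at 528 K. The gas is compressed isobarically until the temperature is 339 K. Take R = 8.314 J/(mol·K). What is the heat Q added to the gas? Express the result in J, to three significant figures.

Isobaric: W = nRΔT = (2.58)(8.314)(-189) = -4054 J.
ΔU = nCᵥΔT with Cᵥ = 3R/2: ΔU = (2.58)(12.47)(-189) = -6081 J.
Q = ΔU + W = -6081 − 4054 = -10135 J.

Q ≈ -10100 J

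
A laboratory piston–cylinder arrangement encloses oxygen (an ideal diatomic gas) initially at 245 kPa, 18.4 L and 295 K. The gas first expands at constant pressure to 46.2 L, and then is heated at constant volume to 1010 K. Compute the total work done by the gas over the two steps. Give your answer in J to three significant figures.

W_total ≈ 6810 J

Step 1 (isobaric): W = PΔV = (245 kPa)(46.2 − 18.4 L) = 6811 J.
Step 2 (isochoric): W = 0 (constant volume).
W_total = 6811 + 0 = 6811 J.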